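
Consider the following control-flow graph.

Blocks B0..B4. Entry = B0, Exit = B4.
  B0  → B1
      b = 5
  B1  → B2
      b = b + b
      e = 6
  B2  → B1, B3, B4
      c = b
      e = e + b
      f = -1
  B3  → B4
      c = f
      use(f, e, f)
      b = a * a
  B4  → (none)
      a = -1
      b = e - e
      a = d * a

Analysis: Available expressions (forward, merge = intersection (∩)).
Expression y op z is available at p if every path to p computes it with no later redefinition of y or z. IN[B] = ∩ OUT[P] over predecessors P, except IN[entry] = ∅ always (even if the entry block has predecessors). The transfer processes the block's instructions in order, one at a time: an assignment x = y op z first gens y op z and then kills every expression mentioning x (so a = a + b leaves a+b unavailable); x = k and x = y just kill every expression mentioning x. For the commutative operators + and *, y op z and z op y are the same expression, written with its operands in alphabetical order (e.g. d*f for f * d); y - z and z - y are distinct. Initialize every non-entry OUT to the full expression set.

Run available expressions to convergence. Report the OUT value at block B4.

Per-block solution:
  B0:  IN={}  OUT={}
  B1:  IN={}  OUT={}
  B2:  IN={}  OUT={}
  B3:  IN={}  OUT={a*a}
  B4:  IN={}  OUT={e-e}

Merge at B4: IN[B4] = OUT[B2] ∩ OUT[B3] = {}
Applying B4's transfer function to that IN value gives OUT[B4] (row B4 above).

Answer: {e-e}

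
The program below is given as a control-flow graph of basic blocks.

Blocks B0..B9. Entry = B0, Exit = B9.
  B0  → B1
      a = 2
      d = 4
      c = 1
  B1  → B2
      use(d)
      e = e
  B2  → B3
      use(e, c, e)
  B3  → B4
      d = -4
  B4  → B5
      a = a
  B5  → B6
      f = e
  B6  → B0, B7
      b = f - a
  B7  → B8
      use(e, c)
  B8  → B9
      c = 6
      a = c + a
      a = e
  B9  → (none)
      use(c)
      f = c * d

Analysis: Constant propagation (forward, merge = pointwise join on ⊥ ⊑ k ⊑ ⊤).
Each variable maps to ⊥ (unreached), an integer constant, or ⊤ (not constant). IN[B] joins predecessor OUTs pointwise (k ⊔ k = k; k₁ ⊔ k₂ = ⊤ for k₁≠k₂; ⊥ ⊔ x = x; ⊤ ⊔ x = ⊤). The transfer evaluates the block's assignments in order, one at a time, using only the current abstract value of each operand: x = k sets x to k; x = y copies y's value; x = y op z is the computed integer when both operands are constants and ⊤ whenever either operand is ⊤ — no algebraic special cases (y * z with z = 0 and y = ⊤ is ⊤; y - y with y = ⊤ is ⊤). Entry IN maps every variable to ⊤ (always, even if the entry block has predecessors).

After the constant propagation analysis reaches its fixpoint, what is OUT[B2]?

Converged values:
  B0: | IN=(all ⊤) | OUT={a:2, c:1, d:4; rest ⊤}
  B1: | IN={a:2, c:1, d:4; rest ⊤} | OUT={a:2, c:1, d:4; rest ⊤}
  B2: | IN={a:2, c:1, d:4; rest ⊤} | OUT={a:2, c:1, d:4; rest ⊤}
  B3: | IN={a:2, c:1, d:4; rest ⊤} | OUT={a:2, c:1, d:-4; rest ⊤}
  B4: | IN={a:2, c:1, d:-4; rest ⊤} | OUT={a:2, c:1, d:-4; rest ⊤}
  B5: | IN={a:2, c:1, d:-4; rest ⊤} | OUT={a:2, c:1, d:-4; rest ⊤}
  B6: | IN={a:2, c:1, d:-4; rest ⊤} | OUT={a:2, c:1, d:-4; rest ⊤}
  B7: | IN={a:2, c:1, d:-4; rest ⊤} | OUT={a:2, c:1, d:-4; rest ⊤}
  B8: | IN={a:2, c:1, d:-4; rest ⊤} | OUT={c:6, d:-4; rest ⊤}
  B9: | IN={c:6, d:-4; rest ⊤} | OUT={c:6, d:-4, f:-24; rest ⊤}

Merge at B2: IN[B2] = OUT[B1] = {a: 2, b: ⊤, c: 1, d: 4, e: ⊤, f: ⊤}
Applying B2's transfer function to that IN value gives OUT[B2] (row B2 above).

Answer: {a: 2, b: ⊤, c: 1, d: 4, e: ⊤, f: ⊤}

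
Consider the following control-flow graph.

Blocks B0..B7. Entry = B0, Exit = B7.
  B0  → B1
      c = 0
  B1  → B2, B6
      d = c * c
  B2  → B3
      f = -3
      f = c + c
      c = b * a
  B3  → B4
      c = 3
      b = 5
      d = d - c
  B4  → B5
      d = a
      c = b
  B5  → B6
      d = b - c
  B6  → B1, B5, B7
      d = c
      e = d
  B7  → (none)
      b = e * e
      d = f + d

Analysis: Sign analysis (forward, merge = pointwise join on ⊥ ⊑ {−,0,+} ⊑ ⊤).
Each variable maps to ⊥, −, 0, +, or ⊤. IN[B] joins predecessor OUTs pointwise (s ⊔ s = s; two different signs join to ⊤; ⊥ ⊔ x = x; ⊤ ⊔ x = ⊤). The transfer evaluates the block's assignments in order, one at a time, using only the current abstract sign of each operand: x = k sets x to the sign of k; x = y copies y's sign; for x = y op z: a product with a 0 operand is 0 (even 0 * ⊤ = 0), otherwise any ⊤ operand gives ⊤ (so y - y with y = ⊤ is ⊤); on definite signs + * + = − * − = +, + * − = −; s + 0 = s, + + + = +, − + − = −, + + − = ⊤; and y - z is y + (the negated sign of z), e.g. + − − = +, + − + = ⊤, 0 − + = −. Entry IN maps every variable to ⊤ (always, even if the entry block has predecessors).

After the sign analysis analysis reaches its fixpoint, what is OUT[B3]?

Answer: {a: ⊤, b: +, c: +, d: ⊤, e: ⊤, f: ⊤}

Working:
Per-block solution:
  B0:   IN=(all ⊤)   OUT={c:0; rest ⊤}
  B1:   IN=(all ⊤)   OUT=(all ⊤)
  B2:   IN=(all ⊤)   OUT=(all ⊤)
  B3:   IN=(all ⊤)   OUT={b:+, c:+; rest ⊤}
  B4:   IN={b:+, c:+; rest ⊤}   OUT={b:+, c:+; rest ⊤}
  B5:   IN=(all ⊤)   OUT=(all ⊤)
  B6:   IN=(all ⊤)   OUT=(all ⊤)
  B7:   IN=(all ⊤)   OUT=(all ⊤)

Merge at B3: IN[B3] = OUT[B2] = {a: ⊤, b: ⊤, c: ⊤, d: ⊤, e: ⊤, f: ⊤}
Applying B3's transfer function to that IN value gives OUT[B3] (row B3 above).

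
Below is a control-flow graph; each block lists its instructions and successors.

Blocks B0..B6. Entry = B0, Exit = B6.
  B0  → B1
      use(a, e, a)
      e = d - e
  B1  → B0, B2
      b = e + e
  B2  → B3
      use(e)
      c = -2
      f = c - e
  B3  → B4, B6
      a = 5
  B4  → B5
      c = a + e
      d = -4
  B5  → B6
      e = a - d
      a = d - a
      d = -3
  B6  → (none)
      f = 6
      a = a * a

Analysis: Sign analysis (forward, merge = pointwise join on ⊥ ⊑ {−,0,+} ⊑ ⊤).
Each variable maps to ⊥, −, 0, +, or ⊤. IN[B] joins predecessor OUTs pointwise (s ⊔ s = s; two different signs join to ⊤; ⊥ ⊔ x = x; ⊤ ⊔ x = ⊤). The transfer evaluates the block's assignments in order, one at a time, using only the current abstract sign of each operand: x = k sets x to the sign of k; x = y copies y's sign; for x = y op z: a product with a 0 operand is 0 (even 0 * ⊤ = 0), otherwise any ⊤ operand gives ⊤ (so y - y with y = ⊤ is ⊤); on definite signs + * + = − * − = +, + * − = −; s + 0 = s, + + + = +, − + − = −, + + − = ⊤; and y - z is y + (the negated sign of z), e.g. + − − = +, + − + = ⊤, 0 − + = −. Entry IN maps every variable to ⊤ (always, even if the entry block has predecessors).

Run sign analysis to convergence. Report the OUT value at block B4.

Fixpoint table:
  B0:  IN=(all ⊤)  OUT=(all ⊤)
  B1:  IN=(all ⊤)  OUT=(all ⊤)
  B2:  IN=(all ⊤)  OUT={c:-; rest ⊤}
  B3:  IN={c:-; rest ⊤}  OUT={a:+, c:-; rest ⊤}
  B4:  IN={a:+, c:-; rest ⊤}  OUT={a:+, d:-; rest ⊤}
  B5:  IN={a:+, d:-; rest ⊤}  OUT={a:-, d:-, e:+; rest ⊤}
  B6:  IN=(all ⊤)  OUT={f:+; rest ⊤}

Merge at B4: IN[B4] = OUT[B3] = {a: +, b: ⊤, c: -, d: ⊤, e: ⊤, f: ⊤}
Applying B4's transfer function to that IN value gives OUT[B4] (row B4 above).

Answer: {a: +, b: ⊤, c: ⊤, d: -, e: ⊤, f: ⊤}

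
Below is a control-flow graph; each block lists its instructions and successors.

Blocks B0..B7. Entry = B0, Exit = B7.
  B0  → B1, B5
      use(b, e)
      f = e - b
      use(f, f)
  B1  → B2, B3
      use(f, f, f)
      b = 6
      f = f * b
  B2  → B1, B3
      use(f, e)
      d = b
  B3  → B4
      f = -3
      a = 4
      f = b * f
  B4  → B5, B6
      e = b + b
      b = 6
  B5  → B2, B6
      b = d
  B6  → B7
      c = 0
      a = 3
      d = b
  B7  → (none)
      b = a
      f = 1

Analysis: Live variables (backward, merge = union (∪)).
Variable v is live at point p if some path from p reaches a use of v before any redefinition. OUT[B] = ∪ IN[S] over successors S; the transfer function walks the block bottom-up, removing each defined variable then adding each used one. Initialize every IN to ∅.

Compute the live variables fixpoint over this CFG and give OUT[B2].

Answer: {b, d, e, f}

Trace:
Converged values:
  B0:   IN={b, d, e}   OUT={d, e, f}
  B1:   IN={d, e, f}   OUT={b, d, e, f}
  B2:   IN={b, e, f}   OUT={b, d, e, f}
  B3:   IN={b, d}   OUT={b, d, f}
  B4:   IN={b, d, f}   OUT={b, d, e, f}
  B5:   IN={d, e, f}   OUT={b, e, f}
  B6:   IN={b}   OUT={a}
  B7:   IN={a}   OUT={}

Merge at B2: OUT[B2] = IN[B1] ⊔ IN[B3] = {b, d, e, f}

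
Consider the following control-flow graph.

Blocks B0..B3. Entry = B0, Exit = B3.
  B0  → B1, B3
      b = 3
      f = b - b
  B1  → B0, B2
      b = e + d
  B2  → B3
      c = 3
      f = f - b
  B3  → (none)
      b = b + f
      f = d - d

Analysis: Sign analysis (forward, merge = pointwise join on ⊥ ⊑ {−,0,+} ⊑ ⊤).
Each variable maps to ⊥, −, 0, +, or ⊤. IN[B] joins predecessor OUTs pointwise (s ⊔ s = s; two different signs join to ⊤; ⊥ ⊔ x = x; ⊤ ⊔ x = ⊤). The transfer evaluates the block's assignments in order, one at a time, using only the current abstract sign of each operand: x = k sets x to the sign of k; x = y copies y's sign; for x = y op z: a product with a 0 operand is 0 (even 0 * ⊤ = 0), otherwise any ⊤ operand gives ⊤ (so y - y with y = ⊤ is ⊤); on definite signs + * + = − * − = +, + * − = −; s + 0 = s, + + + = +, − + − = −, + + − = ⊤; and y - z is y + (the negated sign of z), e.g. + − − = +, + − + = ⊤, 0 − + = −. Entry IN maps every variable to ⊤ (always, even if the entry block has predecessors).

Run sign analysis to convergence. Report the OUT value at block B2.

Answer: {a: ⊤, b: ⊤, c: +, d: ⊤, e: ⊤, f: ⊤}

Working:
Per-block solution:
  B0: | IN=(all ⊤) | OUT={b:+; rest ⊤}
  B1: | IN={b:+; rest ⊤} | OUT=(all ⊤)
  B2: | IN=(all ⊤) | OUT={c:+; rest ⊤}
  B3: | IN=(all ⊤) | OUT=(all ⊤)

Merge at B2: IN[B2] = OUT[B1] = {a: ⊤, b: ⊤, c: ⊤, d: ⊤, e: ⊤, f: ⊤}
Applying B2's transfer function to that IN value gives OUT[B2] (row B2 above).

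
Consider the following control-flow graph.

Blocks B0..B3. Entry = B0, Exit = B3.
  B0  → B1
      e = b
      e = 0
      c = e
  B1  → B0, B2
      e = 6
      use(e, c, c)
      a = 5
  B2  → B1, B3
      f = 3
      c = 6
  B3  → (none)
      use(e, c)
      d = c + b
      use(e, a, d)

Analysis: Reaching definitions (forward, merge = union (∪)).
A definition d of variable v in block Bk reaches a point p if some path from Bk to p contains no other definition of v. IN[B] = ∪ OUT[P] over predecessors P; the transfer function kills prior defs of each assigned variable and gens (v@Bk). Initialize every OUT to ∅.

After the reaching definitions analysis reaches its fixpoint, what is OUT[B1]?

Answer: {a@B1, c@B0, c@B2, e@B1, f@B2}

Working:
Converged values:
  B0:  IN={a@B1, c@B0, c@B2, e@B1, f@B2}  OUT={a@B1, c@B0, e@B0, f@B2}
  B1:  IN={a@B1, c@B0, c@B2, e@B0, e@B1, f@B2}  OUT={a@B1, c@B0, c@B2, e@B1, f@B2}
  B2:  IN={a@B1, c@B0, c@B2, e@B1, f@B2}  OUT={a@B1, c@B2, e@B1, f@B2}
  B3:  IN={a@B1, c@B2, e@B1, f@B2}  OUT={a@B1, c@B2, d@B3, e@B1, f@B2}

Merge at B1: IN[B1] = OUT[B0] ⊔ OUT[B2] = {a@B1, c@B0, c@B2, e@B0, e@B1, f@B2}
Applying B1's transfer function to that IN value gives OUT[B1] (row B1 above).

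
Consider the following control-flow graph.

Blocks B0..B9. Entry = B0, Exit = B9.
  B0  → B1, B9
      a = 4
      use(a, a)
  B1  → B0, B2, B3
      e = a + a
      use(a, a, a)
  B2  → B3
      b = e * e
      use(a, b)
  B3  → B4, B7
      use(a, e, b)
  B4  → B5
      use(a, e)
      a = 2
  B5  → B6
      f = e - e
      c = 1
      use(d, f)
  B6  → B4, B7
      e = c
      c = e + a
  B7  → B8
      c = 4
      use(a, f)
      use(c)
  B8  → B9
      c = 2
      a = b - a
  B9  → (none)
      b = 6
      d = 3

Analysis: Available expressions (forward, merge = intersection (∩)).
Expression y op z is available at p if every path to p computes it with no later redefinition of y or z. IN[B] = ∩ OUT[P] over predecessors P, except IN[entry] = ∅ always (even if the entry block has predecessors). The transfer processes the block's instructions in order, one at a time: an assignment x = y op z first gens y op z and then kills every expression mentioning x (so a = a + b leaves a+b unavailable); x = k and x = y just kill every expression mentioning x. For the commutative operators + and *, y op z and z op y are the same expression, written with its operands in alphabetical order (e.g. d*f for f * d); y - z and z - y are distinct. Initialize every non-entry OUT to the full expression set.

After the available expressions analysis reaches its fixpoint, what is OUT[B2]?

Answer: {a+a, e*e}

Trace:
Converged values:
  B0:  IN={}  OUT={}
  B1:  IN={}  OUT={a+a}
  B2:  IN={a+a}  OUT={a+a, e*e}
  B3:  IN={a+a}  OUT={a+a}
  B4:  IN={}  OUT={}
  B5:  IN={}  OUT={e-e}
  B6:  IN={e-e}  OUT={a+e}
  B7:  IN={}  OUT={}
  B8:  IN={}  OUT={}
  B9:  IN={}  OUT={}

Merge at B2: IN[B2] = OUT[B1] = {a+a}
Applying B2's transfer function to that IN value gives OUT[B2] (row B2 above).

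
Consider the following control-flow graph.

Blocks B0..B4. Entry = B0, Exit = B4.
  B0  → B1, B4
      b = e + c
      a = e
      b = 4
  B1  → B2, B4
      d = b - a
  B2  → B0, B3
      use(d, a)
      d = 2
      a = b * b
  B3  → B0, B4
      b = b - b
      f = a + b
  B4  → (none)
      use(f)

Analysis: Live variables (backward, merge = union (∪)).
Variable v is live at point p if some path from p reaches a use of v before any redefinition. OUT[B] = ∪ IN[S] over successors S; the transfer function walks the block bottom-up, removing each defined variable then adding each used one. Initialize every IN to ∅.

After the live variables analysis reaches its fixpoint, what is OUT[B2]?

Per-block solution:
  B0:  IN={c, e, f}  OUT={a, b, c, e, f}
  B1:  IN={a, b, c, e, f}  OUT={a, b, c, d, e, f}
  B2:  IN={a, b, c, d, e, f}  OUT={a, b, c, e, f}
  B3:  IN={a, b, c, e}  OUT={c, e, f}
  B4:  IN={f}  OUT={}

Merge at B2: OUT[B2] = IN[B0] ⊔ IN[B3] = {a, b, c, e, f}

Answer: {a, b, c, e, f}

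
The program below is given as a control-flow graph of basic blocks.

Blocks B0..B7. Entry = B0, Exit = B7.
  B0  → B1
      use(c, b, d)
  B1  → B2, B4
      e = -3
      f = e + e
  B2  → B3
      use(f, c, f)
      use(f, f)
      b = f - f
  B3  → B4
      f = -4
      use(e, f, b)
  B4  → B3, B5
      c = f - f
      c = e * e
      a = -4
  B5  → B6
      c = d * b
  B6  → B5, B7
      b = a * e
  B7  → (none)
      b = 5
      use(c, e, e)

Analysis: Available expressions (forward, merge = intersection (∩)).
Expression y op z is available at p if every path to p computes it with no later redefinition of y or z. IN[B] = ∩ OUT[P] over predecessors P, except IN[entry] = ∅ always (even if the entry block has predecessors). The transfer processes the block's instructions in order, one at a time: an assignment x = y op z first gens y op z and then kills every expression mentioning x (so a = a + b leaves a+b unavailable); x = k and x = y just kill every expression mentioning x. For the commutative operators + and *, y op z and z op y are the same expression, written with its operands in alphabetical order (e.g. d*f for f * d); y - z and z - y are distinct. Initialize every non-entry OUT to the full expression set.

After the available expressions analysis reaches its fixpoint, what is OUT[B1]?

Answer: {e+e}

Working:
Converged values:
  B0:  IN={}  OUT={}
  B1:  IN={}  OUT={e+e}
  B2:  IN={e+e}  OUT={e+e, f-f}
  B3:  IN={e+e, f-f}  OUT={e+e}
  B4:  IN={e+e}  OUT={e*e, e+e, f-f}
  B5:  IN={e*e, e+e, f-f}  OUT={b*d, e*e, e+e, f-f}
  B6:  IN={b*d, e*e, e+e, f-f}  OUT={a*e, e*e, e+e, f-f}
  B7:  IN={a*e, e*e, e+e, f-f}  OUT={a*e, e*e, e+e, f-f}

Merge at B1: IN[B1] = OUT[B0] = {}
Applying B1's transfer function to that IN value gives OUT[B1] (row B1 above).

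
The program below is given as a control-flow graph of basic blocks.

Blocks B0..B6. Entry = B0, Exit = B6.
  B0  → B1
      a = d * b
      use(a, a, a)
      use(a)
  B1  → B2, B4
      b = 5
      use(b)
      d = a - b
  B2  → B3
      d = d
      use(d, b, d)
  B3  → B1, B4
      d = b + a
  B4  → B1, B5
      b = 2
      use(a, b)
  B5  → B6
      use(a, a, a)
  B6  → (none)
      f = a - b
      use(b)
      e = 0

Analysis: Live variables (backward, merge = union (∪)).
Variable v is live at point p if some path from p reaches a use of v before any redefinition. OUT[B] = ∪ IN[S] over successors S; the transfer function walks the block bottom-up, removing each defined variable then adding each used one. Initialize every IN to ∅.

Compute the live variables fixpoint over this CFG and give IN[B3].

Per-block solution:
  B0:   IN={b, d}   OUT={a}
  B1:   IN={a}   OUT={a, b, d}
  B2:   IN={a, b, d}   OUT={a, b}
  B3:   IN={a, b}   OUT={a}
  B4:   IN={a}   OUT={a, b}
  B5:   IN={a, b}   OUT={a, b}
  B6:   IN={a, b}   OUT={}

Merge at B3: OUT[B3] = IN[B1] ⊔ IN[B4] = {a}
Applying B3's transfer function to that OUT value gives IN[B3] (row B3 above).

Answer: {a, b}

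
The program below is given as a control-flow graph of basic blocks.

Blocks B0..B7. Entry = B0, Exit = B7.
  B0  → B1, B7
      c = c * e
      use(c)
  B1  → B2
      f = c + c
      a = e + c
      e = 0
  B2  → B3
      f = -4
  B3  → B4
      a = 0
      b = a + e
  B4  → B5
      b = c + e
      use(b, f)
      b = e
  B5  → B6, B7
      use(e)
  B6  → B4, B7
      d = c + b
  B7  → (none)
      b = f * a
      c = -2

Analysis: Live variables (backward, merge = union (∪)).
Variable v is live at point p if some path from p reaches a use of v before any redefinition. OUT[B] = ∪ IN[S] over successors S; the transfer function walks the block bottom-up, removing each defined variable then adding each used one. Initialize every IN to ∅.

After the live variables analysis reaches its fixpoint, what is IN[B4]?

Converged values:
  B0: | IN={a, c, e, f} | OUT={a, c, e, f}
  B1: | IN={c, e} | OUT={c, e}
  B2: | IN={c, e} | OUT={c, e, f}
  B3: | IN={c, e, f} | OUT={a, c, e, f}
  B4: | IN={a, c, e, f} | OUT={a, b, c, e, f}
  B5: | IN={a, b, c, e, f} | OUT={a, b, c, e, f}
  B6: | IN={a, b, c, e, f} | OUT={a, c, e, f}
  B7: | IN={a, f} | OUT={}

Merge at B4: OUT[B4] = IN[B5] = {a, b, c, e, f}
Applying B4's transfer function to that OUT value gives IN[B4] (row B4 above).

Answer: {a, c, e, f}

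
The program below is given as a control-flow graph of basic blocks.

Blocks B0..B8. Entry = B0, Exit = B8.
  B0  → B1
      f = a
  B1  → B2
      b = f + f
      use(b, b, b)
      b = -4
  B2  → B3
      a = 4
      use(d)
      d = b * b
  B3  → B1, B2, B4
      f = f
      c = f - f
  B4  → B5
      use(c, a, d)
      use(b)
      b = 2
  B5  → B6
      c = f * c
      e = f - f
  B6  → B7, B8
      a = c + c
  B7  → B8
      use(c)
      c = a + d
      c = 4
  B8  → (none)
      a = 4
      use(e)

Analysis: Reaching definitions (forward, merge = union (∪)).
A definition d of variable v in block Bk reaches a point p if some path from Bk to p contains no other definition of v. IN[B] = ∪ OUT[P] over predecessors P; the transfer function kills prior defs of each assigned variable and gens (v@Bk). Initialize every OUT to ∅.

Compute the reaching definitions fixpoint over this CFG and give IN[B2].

Answer: {a@B2, b@B1, c@B3, d@B2, f@B0, f@B3}

Working:
Fixpoint table:
  B0: | IN={} | OUT={f@B0}
  B1: | IN={a@B2, b@B1, c@B3, d@B2, f@B0, f@B3} | OUT={a@B2, b@B1, c@B3, d@B2, f@B0, f@B3}
  B2: | IN={a@B2, b@B1, c@B3, d@B2, f@B0, f@B3} | OUT={a@B2, b@B1, c@B3, d@B2, f@B0, f@B3}
  B3: | IN={a@B2, b@B1, c@B3, d@B2, f@B0, f@B3} | OUT={a@B2, b@B1, c@B3, d@B2, f@B3}
  B4: | IN={a@B2, b@B1, c@B3, d@B2, f@B3} | OUT={a@B2, b@B4, c@B3, d@B2, f@B3}
  B5: | IN={a@B2, b@B4, c@B3, d@B2, f@B3} | OUT={a@B2, b@B4, c@B5, d@B2, e@B5, f@B3}
  B6: | IN={a@B2, b@B4, c@B5, d@B2, e@B5, f@B3} | OUT={a@B6, b@B4, c@B5, d@B2, e@B5, f@B3}
  B7: | IN={a@B6, b@B4, c@B5, d@B2, e@B5, f@B3} | OUT={a@B6, b@B4, c@B7, d@B2, e@B5, f@B3}
  B8: | IN={a@B6, b@B4, c@B5, c@B7, d@B2, e@B5, f@B3} | OUT={a@B8, b@B4, c@B5, c@B7, d@B2, e@B5, f@B3}

Merge at B2: IN[B2] = OUT[B1] ⊔ OUT[B3] = {a@B2, b@B1, c@B3, d@B2, f@B0, f@B3}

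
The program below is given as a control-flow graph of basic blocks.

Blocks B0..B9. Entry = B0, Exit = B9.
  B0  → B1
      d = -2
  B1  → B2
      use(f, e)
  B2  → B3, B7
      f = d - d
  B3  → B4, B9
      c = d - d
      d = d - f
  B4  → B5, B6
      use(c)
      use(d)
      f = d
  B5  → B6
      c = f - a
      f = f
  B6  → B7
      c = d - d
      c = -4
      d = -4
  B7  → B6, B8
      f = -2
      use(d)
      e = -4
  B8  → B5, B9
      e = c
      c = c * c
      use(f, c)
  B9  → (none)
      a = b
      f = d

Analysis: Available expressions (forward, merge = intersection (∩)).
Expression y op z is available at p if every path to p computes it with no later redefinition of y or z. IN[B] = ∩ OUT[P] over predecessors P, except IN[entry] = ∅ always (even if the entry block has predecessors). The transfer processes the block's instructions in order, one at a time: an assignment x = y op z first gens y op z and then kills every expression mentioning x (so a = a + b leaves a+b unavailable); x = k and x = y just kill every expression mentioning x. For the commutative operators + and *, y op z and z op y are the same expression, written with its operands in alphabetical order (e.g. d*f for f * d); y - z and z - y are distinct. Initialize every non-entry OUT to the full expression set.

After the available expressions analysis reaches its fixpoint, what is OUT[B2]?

Per-block solution:
  B0:   IN={}   OUT={}
  B1:   IN={}   OUT={}
  B2:   IN={}   OUT={d-d}
  B3:   IN={d-d}   OUT={}
  B4:   IN={}   OUT={}
  B5:   IN={}   OUT={}
  B6:   IN={}   OUT={}
  B7:   IN={}   OUT={}
  B8:   IN={}   OUT={}
  B9:   IN={}   OUT={}

Merge at B2: IN[B2] = OUT[B1] = {}
Applying B2's transfer function to that IN value gives OUT[B2] (row B2 above).

Answer: {d-d}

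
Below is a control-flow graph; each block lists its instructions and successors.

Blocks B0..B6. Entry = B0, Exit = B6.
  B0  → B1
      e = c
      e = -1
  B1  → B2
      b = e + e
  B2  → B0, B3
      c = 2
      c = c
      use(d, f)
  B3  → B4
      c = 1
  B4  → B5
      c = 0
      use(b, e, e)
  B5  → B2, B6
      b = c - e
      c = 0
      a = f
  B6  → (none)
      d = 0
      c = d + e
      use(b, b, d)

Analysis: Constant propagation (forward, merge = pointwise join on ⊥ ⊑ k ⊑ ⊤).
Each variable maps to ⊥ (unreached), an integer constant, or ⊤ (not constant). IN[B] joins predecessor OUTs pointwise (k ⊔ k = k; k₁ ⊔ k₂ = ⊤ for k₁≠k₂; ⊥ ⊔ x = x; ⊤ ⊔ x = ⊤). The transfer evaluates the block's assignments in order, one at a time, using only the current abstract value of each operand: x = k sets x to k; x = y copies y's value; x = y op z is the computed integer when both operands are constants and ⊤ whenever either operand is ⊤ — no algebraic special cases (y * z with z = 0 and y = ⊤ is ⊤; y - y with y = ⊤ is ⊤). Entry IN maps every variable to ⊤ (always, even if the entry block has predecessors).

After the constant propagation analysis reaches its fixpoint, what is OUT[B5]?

Answer: {a: ⊤, b: 1, c: 0, d: ⊤, e: -1, f: ⊤}

Working:
Fixpoint table:
  B0: | IN=(all ⊤) | OUT={e:-1; rest ⊤}
  B1: | IN={e:-1; rest ⊤} | OUT={b:-2, e:-1; rest ⊤}
  B2: | IN={e:-1; rest ⊤} | OUT={c:2, e:-1; rest ⊤}
  B3: | IN={c:2, e:-1; rest ⊤} | OUT={c:1, e:-1; rest ⊤}
  B4: | IN={c:1, e:-1; rest ⊤} | OUT={c:0, e:-1; rest ⊤}
  B5: | IN={c:0, e:-1; rest ⊤} | OUT={b:1, c:0, e:-1; rest ⊤}
  B6: | IN={b:1, c:0, e:-1; rest ⊤} | OUT={b:1, c:-1, d:0, e:-1; rest ⊤}

Merge at B5: IN[B5] = OUT[B4] = {a: ⊤, b: ⊤, c: 0, d: ⊤, e: -1, f: ⊤}
Applying B5's transfer function to that IN value gives OUT[B5] (row B5 above).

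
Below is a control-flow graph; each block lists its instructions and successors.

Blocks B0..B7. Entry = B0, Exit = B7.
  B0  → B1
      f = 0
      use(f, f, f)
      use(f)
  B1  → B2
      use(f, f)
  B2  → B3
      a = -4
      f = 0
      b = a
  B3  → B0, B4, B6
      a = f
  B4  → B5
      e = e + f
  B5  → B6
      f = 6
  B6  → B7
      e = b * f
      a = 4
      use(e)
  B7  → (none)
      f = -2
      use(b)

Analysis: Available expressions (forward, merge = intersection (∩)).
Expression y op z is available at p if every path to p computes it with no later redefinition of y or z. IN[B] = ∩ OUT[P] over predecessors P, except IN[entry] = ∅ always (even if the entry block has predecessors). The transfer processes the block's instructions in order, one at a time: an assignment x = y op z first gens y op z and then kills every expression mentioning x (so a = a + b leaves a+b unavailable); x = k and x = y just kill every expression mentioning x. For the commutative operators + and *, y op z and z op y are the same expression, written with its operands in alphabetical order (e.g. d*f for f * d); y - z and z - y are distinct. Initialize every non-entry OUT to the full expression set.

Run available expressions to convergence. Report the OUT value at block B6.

Answer: {b*f}

Derivation:
Converged values:
  B0:   IN={}   OUT={}
  B1:   IN={}   OUT={}
  B2:   IN={}   OUT={}
  B3:   IN={}   OUT={}
  B4:   IN={}   OUT={}
  B5:   IN={}   OUT={}
  B6:   IN={}   OUT={b*f}
  B7:   IN={b*f}   OUT={}

Merge at B6: IN[B6] = OUT[B3] ∩ OUT[B5] = {}
Applying B6's transfer function to that IN value gives OUT[B6] (row B6 above).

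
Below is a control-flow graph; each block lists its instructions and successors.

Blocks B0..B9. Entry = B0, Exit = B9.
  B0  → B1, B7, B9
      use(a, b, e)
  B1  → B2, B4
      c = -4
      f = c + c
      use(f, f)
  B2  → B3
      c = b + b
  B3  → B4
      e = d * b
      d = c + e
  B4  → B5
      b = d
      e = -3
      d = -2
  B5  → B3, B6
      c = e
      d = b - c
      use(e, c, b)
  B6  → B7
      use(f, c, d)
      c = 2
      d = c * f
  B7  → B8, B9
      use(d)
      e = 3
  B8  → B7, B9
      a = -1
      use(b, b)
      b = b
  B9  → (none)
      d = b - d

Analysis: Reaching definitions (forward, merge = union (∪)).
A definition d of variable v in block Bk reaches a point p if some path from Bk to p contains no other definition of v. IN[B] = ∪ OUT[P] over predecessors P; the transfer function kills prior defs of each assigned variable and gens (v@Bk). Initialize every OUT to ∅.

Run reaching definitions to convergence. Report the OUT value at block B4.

Answer: {b@B4, c@B1, c@B2, c@B5, d@B4, e@B4, f@B1}

Working:
Per-block solution:
  B0:   IN={}   OUT={}
  B1:   IN={}   OUT={c@B1, f@B1}
  B2:   IN={c@B1, f@B1}   OUT={c@B2, f@B1}
  B3:   IN={b@B4, c@B2, c@B5, d@B5, e@B4, f@B1}   OUT={b@B4, c@B2, c@B5, d@B3, e@B3, f@B1}
  B4:   IN={b@B4, c@B1, c@B2, c@B5, d@B3, e@B3, f@B1}   OUT={b@B4, c@B1, c@B2, c@B5, d@B4, e@B4, f@B1}
  B5:   IN={b@B4, c@B1, c@B2, c@B5, d@B4, e@B4, f@B1}   OUT={b@B4, c@B5, d@B5, e@B4, f@B1}
  B6:   IN={b@B4, c@B5, d@B5, e@B4, f@B1}   OUT={b@B4, c@B6, d@B6, e@B4, f@B1}
  B7:   IN={a@B8, b@B4, b@B8, c@B6, d@B6, e@B4, e@B7, f@B1}   OUT={a@B8, b@B4, b@B8, c@B6, d@B6, e@B7, f@B1}
  B8:   IN={a@B8, b@B4, b@B8, c@B6, d@B6, e@B7, f@B1}   OUT={a@B8, b@B8, c@B6, d@B6, e@B7, f@B1}
  B9:   IN={a@B8, b@B4, b@B8, c@B6, d@B6, e@B7, f@B1}   OUT={a@B8, b@B4, b@B8, c@B6, d@B9, e@B7, f@B1}

Merge at B4: IN[B4] = OUT[B1] ⊔ OUT[B3] = {b@B4, c@B1, c@B2, c@B5, d@B3, e@B3, f@B1}
Applying B4's transfer function to that IN value gives OUT[B4] (row B4 above).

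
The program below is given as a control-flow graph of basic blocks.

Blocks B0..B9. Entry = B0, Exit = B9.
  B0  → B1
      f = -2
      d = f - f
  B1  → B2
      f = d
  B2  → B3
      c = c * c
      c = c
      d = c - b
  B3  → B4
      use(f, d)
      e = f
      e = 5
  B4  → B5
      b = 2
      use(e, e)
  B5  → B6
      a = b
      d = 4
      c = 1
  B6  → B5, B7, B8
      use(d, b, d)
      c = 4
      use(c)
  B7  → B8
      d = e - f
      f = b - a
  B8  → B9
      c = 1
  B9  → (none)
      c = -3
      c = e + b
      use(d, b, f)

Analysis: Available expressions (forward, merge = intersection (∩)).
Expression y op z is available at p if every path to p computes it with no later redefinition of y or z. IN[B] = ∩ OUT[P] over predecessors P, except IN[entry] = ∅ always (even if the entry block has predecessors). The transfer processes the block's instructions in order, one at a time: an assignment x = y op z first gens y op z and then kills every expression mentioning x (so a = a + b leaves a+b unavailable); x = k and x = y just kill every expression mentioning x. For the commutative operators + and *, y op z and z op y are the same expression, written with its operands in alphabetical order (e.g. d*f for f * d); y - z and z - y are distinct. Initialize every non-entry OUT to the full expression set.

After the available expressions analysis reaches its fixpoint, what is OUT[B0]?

Fixpoint table:
  B0:   IN={}   OUT={f-f}
  B1:   IN={f-f}   OUT={}
  B2:   IN={}   OUT={c-b}
  B3:   IN={c-b}   OUT={c-b}
  B4:   IN={c-b}   OUT={}
  B5:   IN={}   OUT={}
  B6:   IN={}   OUT={}
  B7:   IN={}   OUT={b-a}
  B8:   IN={}   OUT={}
  B9:   IN={}   OUT={b+e}

B0 is the boundary node: IN[B0] = {}
Applying B0's transfer function to that IN value gives OUT[B0] (row B0 above).

Answer: {f-f}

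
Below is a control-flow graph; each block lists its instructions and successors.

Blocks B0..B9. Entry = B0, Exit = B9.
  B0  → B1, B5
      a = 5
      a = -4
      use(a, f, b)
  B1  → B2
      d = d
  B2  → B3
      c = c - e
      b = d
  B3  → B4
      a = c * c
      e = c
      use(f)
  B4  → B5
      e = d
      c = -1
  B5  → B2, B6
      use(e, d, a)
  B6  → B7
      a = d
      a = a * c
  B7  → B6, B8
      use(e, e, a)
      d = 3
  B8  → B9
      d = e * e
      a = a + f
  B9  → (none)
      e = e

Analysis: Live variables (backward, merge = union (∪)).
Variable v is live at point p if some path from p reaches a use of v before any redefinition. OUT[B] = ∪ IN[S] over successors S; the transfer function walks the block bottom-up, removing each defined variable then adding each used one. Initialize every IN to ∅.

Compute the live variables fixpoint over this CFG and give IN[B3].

Per-block solution:
  B0:   IN={b, c, d, e, f}   OUT={a, c, d, e, f}
  B1:   IN={c, d, e, f}   OUT={c, d, e, f}
  B2:   IN={c, d, e, f}   OUT={c, d, f}
  B3:   IN={c, d, f}   OUT={a, d, f}
  B4:   IN={a, d, f}   OUT={a, c, d, e, f}
  B5:   IN={a, c, d, e, f}   OUT={c, d, e, f}
  B6:   IN={c, d, e, f}   OUT={a, c, e, f}
  B7:   IN={a, c, e, f}   OUT={a, c, d, e, f}
  B8:   IN={a, e, f}   OUT={e}
  B9:   IN={e}   OUT={}

Merge at B3: OUT[B3] = IN[B4] = {a, d, f}
Applying B3's transfer function to that OUT value gives IN[B3] (row B3 above).

Answer: {c, d, f}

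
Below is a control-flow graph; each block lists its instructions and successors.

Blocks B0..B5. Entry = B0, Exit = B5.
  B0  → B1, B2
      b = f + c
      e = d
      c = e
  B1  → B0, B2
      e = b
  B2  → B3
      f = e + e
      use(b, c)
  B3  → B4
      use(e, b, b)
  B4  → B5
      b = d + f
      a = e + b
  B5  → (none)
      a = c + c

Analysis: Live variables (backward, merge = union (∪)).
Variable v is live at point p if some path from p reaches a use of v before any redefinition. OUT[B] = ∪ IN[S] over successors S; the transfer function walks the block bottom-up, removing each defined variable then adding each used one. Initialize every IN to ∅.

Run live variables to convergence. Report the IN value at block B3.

Fixpoint table:
  B0:  IN={c, d, f}  OUT={b, c, d, e, f}
  B1:  IN={b, c, d, f}  OUT={b, c, d, e, f}
  B2:  IN={b, c, d, e}  OUT={b, c, d, e, f}
  B3:  IN={b, c, d, e, f}  OUT={c, d, e, f}
  B4:  IN={c, d, e, f}  OUT={c}
  B5:  IN={c}  OUT={}

Merge at B3: OUT[B3] = IN[B4] = {c, d, e, f}
Applying B3's transfer function to that OUT value gives IN[B3] (row B3 above).

Answer: {b, c, d, e, f}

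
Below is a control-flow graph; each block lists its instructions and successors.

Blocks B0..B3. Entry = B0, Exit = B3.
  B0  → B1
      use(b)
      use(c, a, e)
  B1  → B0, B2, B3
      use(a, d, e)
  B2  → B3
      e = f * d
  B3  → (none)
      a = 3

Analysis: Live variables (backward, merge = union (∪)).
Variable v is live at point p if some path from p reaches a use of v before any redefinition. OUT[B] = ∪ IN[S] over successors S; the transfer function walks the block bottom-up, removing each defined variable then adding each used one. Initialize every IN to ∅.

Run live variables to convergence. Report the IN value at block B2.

Answer: {d, f}

Derivation:
Fixpoint table:
  B0:   IN={a, b, c, d, e, f}   OUT={a, b, c, d, e, f}
  B1:   IN={a, b, c, d, e, f}   OUT={a, b, c, d, e, f}
  B2:   IN={d, f}   OUT={}
  B3:   IN={}   OUT={}

Merge at B2: OUT[B2] = IN[B3] = {}
Applying B2's transfer function to that OUT value gives IN[B2] (row B2 above).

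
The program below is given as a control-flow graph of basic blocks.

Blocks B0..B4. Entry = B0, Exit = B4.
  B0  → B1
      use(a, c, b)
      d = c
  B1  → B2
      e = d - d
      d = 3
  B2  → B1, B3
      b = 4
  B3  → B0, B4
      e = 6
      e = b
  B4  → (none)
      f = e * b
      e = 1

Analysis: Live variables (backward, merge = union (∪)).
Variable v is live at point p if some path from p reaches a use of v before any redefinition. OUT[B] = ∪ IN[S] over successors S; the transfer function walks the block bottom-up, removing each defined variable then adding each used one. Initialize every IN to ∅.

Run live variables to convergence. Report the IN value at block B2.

Answer: {a, c, d}

Derivation:
Converged values:
  B0:  IN={a, b, c}  OUT={a, c, d}
  B1:  IN={a, c, d}  OUT={a, c, d}
  B2:  IN={a, c, d}  OUT={a, b, c, d}
  B3:  IN={a, b, c}  OUT={a, b, c, e}
  B4:  IN={b, e}  OUT={}

Merge at B2: OUT[B2] = IN[B1] ⊔ IN[B3] = {a, b, c, d}
Applying B2's transfer function to that OUT value gives IN[B2] (row B2 above).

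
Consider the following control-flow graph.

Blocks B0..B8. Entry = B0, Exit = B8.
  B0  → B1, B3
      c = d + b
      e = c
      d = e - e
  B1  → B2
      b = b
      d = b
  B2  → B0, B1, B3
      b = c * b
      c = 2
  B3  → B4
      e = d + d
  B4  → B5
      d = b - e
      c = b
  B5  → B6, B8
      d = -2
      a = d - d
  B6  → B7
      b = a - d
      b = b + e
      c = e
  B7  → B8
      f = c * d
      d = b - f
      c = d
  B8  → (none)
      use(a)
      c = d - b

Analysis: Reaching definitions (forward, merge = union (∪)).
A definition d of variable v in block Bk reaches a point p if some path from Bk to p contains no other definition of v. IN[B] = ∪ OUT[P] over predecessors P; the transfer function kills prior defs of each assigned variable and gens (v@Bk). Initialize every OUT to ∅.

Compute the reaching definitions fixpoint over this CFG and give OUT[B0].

Answer: {b@B2, c@B0, d@B0, e@B0}

Working:
Converged values:
  B0:  IN={b@B2, c@B2, d@B1, e@B0}  OUT={b@B2, c@B0, d@B0, e@B0}
  B1:  IN={b@B2, c@B0, c@B2, d@B0, d@B1, e@B0}  OUT={b@B1, c@B0, c@B2, d@B1, e@B0}
  B2:  IN={b@B1, c@B0, c@B2, d@B1, e@B0}  OUT={b@B2, c@B2, d@B1, e@B0}
  B3:  IN={b@B2, c@B0, c@B2, d@B0, d@B1, e@B0}  OUT={b@B2, c@B0, c@B2, d@B0, d@B1, e@B3}
  B4:  IN={b@B2, c@B0, c@B2, d@B0, d@B1, e@B3}  OUT={b@B2, c@B4, d@B4, e@B3}
  B5:  IN={b@B2, c@B4, d@B4, e@B3}  OUT={a@B5, b@B2, c@B4, d@B5, e@B3}
  B6:  IN={a@B5, b@B2, c@B4, d@B5, e@B3}  OUT={a@B5, b@B6, c@B6, d@B5, e@B3}
  B7:  IN={a@B5, b@B6, c@B6, d@B5, e@B3}  OUT={a@B5, b@B6, c@B7, d@B7, e@B3, f@B7}
  B8:  IN={a@B5, b@B2, b@B6, c@B4, c@B7, d@B5, d@B7, e@B3, f@B7}  OUT={a@B5, b@B2, b@B6, c@B8, d@B5, d@B7, e@B3, f@B7}

Merge at B0 (entry node, so the boundary value {} is joined with the incoming edge(s)): IN[B0] = {} ⊔ OUT[B2] = {b@B2, c@B2, d@B1, e@B0}
Applying B0's transfer function to that IN value gives OUT[B0] (row B0 above).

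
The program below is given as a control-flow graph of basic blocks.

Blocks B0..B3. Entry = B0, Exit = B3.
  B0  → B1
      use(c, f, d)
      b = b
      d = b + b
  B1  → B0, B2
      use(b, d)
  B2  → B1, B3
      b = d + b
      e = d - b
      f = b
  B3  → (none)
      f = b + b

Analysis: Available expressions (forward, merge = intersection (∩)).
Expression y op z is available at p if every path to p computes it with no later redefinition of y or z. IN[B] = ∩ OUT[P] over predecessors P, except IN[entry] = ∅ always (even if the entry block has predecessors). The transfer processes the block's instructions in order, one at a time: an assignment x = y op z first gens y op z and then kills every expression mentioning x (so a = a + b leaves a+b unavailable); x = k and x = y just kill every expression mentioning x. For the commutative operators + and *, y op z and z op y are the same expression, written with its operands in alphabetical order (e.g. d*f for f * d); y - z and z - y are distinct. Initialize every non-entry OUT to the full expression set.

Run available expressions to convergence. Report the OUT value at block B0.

Fixpoint table:
  B0:   IN={}   OUT={b+b}
  B1:   IN={}   OUT={}
  B2:   IN={}   OUT={d-b}
  B3:   IN={d-b}   OUT={b+b, d-b}

Merge at B0 (entry node, so the boundary value {} is joined with the incoming edge(s)): IN[B0] = {} ∩ OUT[B1] = {}
Applying B0's transfer function to that IN value gives OUT[B0] (row B0 above).

Answer: {b+b}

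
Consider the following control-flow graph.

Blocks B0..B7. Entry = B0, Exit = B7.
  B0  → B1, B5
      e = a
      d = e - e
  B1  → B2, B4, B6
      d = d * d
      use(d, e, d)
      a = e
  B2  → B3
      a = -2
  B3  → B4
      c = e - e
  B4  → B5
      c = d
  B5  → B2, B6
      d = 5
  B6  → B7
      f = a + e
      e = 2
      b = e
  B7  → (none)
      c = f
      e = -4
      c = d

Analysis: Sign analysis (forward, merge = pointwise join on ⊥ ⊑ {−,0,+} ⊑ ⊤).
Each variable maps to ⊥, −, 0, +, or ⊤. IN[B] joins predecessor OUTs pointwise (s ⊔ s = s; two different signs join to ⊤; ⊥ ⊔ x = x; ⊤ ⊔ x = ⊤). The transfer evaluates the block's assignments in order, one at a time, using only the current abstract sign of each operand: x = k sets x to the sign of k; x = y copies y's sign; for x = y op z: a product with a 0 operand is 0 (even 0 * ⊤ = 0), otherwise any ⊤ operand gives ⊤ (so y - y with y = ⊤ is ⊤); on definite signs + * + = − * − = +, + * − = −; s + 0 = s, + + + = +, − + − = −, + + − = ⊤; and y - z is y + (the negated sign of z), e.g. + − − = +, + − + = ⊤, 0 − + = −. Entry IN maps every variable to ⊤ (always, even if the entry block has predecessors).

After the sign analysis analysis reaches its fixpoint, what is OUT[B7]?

Per-block solution:
  B0: | IN=(all ⊤) | OUT=(all ⊤)
  B1: | IN=(all ⊤) | OUT=(all ⊤)
  B2: | IN=(all ⊤) | OUT={a:-; rest ⊤}
  B3: | IN={a:-; rest ⊤} | OUT={a:-; rest ⊤}
  B4: | IN=(all ⊤) | OUT=(all ⊤)
  B5: | IN=(all ⊤) | OUT={d:+; rest ⊤}
  B6: | IN=(all ⊤) | OUT={b:+, e:+; rest ⊤}
  B7: | IN={b:+, e:+; rest ⊤} | OUT={b:+, e:-; rest ⊤}

Merge at B7: IN[B7] = OUT[B6] = {a: ⊤, b: +, c: ⊤, d: ⊤, e: +, f: ⊤}
Applying B7's transfer function to that IN value gives OUT[B7] (row B7 above).

Answer: {a: ⊤, b: +, c: ⊤, d: ⊤, e: -, f: ⊤}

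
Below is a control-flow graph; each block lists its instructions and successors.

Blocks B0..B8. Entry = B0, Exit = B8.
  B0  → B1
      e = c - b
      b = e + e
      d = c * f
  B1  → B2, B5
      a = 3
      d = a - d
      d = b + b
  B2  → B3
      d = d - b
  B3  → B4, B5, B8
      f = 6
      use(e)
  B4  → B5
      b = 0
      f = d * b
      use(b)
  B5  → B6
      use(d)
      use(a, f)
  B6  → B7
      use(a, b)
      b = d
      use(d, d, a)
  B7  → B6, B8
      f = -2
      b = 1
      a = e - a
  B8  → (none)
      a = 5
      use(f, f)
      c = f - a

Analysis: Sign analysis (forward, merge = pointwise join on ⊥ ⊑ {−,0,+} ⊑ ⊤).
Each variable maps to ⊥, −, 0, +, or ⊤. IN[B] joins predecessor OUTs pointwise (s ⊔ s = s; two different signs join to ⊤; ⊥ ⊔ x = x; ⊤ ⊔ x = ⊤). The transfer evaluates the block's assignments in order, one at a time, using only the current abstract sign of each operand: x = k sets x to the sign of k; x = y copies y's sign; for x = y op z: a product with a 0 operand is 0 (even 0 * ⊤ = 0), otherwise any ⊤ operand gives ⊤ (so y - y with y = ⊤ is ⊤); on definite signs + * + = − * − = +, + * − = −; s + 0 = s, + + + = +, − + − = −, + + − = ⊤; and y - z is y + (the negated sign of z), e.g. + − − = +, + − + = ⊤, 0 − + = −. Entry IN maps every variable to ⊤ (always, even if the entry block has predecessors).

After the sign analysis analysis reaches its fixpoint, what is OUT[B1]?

Answer: {a: +, b: ⊤, c: ⊤, d: ⊤, e: ⊤, f: ⊤}

Trace:
Per-block solution:
  B0:   IN=(all ⊤)   OUT=(all ⊤)
  B1:   IN=(all ⊤)   OUT={a:+; rest ⊤}
  B2:   IN={a:+; rest ⊤}   OUT={a:+; rest ⊤}
  B3:   IN={a:+; rest ⊤}   OUT={a:+, f:+; rest ⊤}
  B4:   IN={a:+, f:+; rest ⊤}   OUT={a:+, b:0, f:0; rest ⊤}
  B5:   IN={a:+; rest ⊤}   OUT={a:+; rest ⊤}
  B6:   IN=(all ⊤)   OUT=(all ⊤)
  B7:   IN=(all ⊤)   OUT={b:+, f:-; rest ⊤}
  B8:   IN=(all ⊤)   OUT={a:+; rest ⊤}

Merge at B1: IN[B1] = OUT[B0] = {a: ⊤, b: ⊤, c: ⊤, d: ⊤, e: ⊤, f: ⊤}
Applying B1's transfer function to that IN value gives OUT[B1] (row B1 above).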